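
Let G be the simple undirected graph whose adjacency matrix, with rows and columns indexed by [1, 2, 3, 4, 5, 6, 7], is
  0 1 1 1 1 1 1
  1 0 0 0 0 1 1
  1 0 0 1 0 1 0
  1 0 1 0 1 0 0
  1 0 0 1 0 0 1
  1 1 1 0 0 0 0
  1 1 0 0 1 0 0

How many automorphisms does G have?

12

Vertex 1 is the unique vertex of degree 6; the remaining 6 vertices each have degree 3 and induce a cycle, so G is the wheel on 7 vertices with hub 1. Every automorphism fixes the hub and acts on the rim 6-cycle, so Aut(G) ≅ Aut(C_6) = D_6 of order 12.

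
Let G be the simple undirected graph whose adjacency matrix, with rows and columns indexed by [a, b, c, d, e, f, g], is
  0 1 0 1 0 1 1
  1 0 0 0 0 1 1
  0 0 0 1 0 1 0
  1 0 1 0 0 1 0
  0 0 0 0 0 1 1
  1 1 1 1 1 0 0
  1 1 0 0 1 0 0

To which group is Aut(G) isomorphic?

the trivial group

The degree sequence is [4, 3, 2, 3, 2, 5, 3]. Checking the degree-preserving permutations of the vertex set shows that none except the identity preserves every edge, so Aut(G) is trivial.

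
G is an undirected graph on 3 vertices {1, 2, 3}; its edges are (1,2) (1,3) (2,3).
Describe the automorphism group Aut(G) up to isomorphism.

Every vertex has degree 2, so G is the complete graph K_3. Every bijection on the vertex set is an automorphism of K_3; hence Aut(K_3) ≅ S_3, order 6.

the symmetric group on 3 letters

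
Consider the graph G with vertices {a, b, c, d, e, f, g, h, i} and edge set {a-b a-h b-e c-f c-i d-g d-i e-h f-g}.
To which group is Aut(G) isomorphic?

G has two connected components, {c, d, f, g, i} and {a, b, e, h}; each is 2-regular, so G = C_5 ⊔ C_4. The components are non-isomorphic (different sizes), so Aut(G) = Aut(C_5) × Aut(C_4) = D_5 × D_4 of order 10·8 = 80.

D_5 × D_4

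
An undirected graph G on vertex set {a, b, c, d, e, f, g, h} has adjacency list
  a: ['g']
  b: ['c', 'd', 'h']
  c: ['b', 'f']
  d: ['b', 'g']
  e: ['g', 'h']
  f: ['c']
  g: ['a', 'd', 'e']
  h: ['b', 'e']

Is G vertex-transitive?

No

Automorphisms preserve degree, but G has vertices of degree 1 and vertices of degree 3; no automorphism maps one to the other, so G is not vertex-transitive.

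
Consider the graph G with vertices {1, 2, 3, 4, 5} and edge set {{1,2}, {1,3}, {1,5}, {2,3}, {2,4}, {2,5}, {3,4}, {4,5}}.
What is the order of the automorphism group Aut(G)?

8

Vertex 2 is the unique vertex of degree 4; the remaining 4 vertices each have degree 3 and induce a cycle, so G is the wheel on 5 vertices with hub 2. With the hub fixed, the remaining symmetry is that of the rim cycle C_4, giving the dihedral group D_4.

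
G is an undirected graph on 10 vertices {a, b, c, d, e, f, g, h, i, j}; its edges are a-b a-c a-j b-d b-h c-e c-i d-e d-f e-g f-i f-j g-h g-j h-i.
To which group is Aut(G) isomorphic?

G is 3-regular on 10 vertices with no triangles and no 4-cycles (girth 5): this is the Petersen graph. Viewing the Petersen graph as the Kneser graph K(5,2) — vertices are 2-subsets of {1,…,5}, edges join disjoint pairs — its automorphisms are exactly the permutations of the 5-element set, so Aut ≅ S_5 of order 120.

S_5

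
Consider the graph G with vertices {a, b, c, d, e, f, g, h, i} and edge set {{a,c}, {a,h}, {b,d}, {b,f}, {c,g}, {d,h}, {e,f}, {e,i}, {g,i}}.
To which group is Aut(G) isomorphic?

the dihedral group of order 18

G is 2-regular and connected on 9 vertices, i.e. the cycle C_9. C_9 has 9 rotations and 9 reflections, so Aut(C_9) ≅ D_9 of order 18.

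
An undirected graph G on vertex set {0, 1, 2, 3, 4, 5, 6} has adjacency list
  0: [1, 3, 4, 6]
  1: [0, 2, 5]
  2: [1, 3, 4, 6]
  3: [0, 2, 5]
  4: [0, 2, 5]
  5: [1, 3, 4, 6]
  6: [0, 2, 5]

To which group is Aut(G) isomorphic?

S_3 × S_4

The vertices split by degree into {0, 2, 5} (degree 4) and {1, 3, 4, 6} (degree 3); every edge runs between the two parts, so G is the complete bipartite graph K_{3,4}. Automorphisms preserve the bipartition setwise (since the parts differ in size) and act as S_3 × S_4 within it; |Aut| = 144.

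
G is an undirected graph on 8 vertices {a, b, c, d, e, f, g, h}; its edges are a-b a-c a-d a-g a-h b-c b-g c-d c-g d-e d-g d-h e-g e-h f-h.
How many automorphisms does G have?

The degree sequence is [5, 3, 4, 5, 3, 1, 5, 4]. Checking the degree-preserving permutations of the vertex set shows that none except the identity preserves every edge, so Aut(G) is trivial.

1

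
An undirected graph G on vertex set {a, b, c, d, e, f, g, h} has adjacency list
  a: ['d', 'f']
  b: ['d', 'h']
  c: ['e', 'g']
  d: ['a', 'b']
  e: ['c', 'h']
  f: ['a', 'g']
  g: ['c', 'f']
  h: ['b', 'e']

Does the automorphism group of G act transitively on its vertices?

G is 2-regular and connected on 8 vertices, i.e. the cycle C_8. C_8 has 8 rotations and 8 reflections, so Aut(C_8) ≅ D_8 of order 16. Under this action every vertex can be carried to every other, so G is vertex-transitive.

Yes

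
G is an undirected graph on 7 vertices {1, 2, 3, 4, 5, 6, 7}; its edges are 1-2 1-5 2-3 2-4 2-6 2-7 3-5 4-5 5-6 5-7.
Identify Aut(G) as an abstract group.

The vertices split by degree into {2, 5} (degree 5) and {1, 3, 4, 6, 7} (degree 2); every edge runs between the two parts, so G is the complete bipartite graph K_{2,5}. Automorphisms preserve the bipartition setwise (since the parts differ in size) and act as S_5 × S_2 within it; |Aut| = 240.

S_5 × S_2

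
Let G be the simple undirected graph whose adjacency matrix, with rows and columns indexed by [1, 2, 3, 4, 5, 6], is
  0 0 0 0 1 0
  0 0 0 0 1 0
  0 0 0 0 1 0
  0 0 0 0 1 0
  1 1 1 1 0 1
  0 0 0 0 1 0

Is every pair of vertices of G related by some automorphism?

No

Vertex 5 is the only vertex of degree 5, so every automorphism fixes it; G is not vertex-transitive.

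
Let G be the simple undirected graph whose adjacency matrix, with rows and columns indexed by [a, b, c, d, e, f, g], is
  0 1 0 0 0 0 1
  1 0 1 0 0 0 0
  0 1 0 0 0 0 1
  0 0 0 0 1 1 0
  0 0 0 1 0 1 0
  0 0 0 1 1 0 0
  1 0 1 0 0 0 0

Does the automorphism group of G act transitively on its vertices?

G has two connected components, {a, b, c, g} and {d, e, f}; each is 2-regular, so G = C_4 ⊔ C_3. The orbit of a under Aut(G) is {a, b, c, g}, which does not contain d, so G is not vertex-transitive.

No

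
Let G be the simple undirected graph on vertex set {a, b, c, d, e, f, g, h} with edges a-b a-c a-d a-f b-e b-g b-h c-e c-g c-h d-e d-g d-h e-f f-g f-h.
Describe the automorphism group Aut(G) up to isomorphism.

G is 4-regular and bipartite with parts {b, c, d, f} and {a, e, g, h} (each part is independent and every cross-pair is an edge), so G = K_{4,4}. Aut(K_{4,4}) is the wreath product S_4 ≀ Z_2: permute within each part, then optionally swap the parts; |Aut| = 2·(4!)² = 1152.

(S_4 × S_4) ⋊ Z_2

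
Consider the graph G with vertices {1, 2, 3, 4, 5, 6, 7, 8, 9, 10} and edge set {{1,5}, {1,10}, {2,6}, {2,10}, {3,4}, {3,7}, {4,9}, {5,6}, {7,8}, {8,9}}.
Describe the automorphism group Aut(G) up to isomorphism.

D_5 ≀ Z_2

G has two connected components, {1, 2, 5, 6, 10} and {3, 4, 7, 8, 9}; each is 2-regular, so G = C_5 ⊔ C_5. With two isomorphic components, Aut(G) = Aut(C_5) ≀ S_2 = (D_5 × D_5) ⋊ Z_2: permute each cycle by D_5, then optionally swap the two cycles. Order 2·(2·5)² = 200.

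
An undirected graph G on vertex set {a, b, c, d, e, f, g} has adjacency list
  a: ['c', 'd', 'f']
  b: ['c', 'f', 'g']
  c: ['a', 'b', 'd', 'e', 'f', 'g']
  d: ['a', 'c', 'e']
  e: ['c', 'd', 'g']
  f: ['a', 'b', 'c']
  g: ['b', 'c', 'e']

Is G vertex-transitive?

No

Vertex c is the only vertex of degree 6, so every automorphism fixes it; G is not vertex-transitive.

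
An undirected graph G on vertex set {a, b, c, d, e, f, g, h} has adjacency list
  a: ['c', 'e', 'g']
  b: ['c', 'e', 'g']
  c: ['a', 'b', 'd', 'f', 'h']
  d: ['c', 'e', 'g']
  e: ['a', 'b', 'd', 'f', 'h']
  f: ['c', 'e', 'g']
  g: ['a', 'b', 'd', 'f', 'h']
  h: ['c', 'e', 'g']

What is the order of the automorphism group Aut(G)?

720

The vertices split by degree into {c, e, g} (degree 5) and {a, b, d, f, h} (degree 3); every edge runs between the two parts, so G is the complete bipartite graph K_{3,5}. The parts have unequal sizes, so no automorphism swaps them; each part is permuted independently, giving S_5 × S_3 of order 5!·3! = 720.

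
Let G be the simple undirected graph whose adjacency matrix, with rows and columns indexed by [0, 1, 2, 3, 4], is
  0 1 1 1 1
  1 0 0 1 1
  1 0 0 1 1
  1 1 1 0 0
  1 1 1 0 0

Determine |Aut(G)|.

Vertex 0 is the unique vertex of degree 4; the remaining 4 vertices each have degree 3 and induce a cycle, so G is the wheel on 5 vertices with hub 0. With the hub fixed, the remaining symmetry is that of the rim cycle C_4, giving the dihedral group D_4.

8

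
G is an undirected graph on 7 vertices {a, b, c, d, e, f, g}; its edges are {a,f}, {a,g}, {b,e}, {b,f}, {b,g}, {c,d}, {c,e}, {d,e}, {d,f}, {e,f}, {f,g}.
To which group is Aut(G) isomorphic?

the trivial group

Degrees alone do not determine every vertex (e.g. a and c both have degree 2), but their neighbour-degree multisets differ: N(a) has degrees [3, 5] while N(c) has degrees [3, 4]. Repeating this refinement separates all vertices, so the only automorphism is the identity.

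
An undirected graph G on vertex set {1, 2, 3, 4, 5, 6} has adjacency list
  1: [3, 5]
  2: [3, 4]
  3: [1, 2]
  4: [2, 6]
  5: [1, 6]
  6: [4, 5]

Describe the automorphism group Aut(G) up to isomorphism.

the dihedral group of order 12

Every vertex has degree 2 and the graph is connected, so G is the 6-cycle C_6. The automorphisms of the 6-cycle are exactly the symmetries of a regular 6-gon: the dihedral group D_6, |D_6| = 12.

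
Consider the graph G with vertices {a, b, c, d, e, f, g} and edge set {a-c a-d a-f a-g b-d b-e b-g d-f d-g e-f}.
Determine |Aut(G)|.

1

Degrees alone do not determine every vertex (e.g. a and d both have degree 4), but their neighbour-degree multisets differ: N(a) has degrees [1, 3, 3, 4] while N(d) has degrees [3, 3, 3, 4]. Repeating this refinement separates all vertices, so the only automorphism is the identity.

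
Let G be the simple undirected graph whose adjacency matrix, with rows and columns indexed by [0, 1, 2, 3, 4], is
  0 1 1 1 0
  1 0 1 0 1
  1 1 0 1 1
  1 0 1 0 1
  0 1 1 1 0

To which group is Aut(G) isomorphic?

D_4

Vertex 2 is the unique vertex of degree 4; the remaining 4 vertices each have degree 3 and induce a cycle, so G is the wheel on 5 vertices with hub 2. Every automorphism fixes the hub and acts on the rim 4-cycle, so Aut(G) ≅ Aut(C_4) = D_4 of order 8.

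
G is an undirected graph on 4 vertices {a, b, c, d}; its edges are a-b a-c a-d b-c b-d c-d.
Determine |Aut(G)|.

24

All 4 vertices are pairwise adjacent: G = K_4. Any permutation of the 4 vertices preserves K_4, so Aut(K_4) = S_4 of order 4! = 24.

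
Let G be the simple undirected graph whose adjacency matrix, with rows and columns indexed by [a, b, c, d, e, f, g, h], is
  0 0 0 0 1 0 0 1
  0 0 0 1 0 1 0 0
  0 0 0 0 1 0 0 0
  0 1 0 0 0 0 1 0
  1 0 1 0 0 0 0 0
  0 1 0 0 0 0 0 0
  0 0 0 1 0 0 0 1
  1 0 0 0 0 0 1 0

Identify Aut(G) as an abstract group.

The degree sequence is [2, 2, 1, 2, 2, 1, 2, 2]; the two degree-1 vertices c and f are the ends of a path, so G = P_8. The only nontrivial automorphism of a path is the end-to-end reflection, so Aut(G) ≅ Z_2.

the cyclic group of order 2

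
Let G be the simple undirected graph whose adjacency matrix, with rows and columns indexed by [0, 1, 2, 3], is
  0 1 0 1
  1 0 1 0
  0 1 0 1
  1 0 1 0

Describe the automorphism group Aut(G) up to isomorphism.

the dihedral group of order 8

G is 2-regular and bipartite on 2^2 = 4 vertices with girth 4; it is the hypercube graph Q_2. The symmetry group of the 2-cube is the hyperoctahedral group B_2 = Z_2 ≀ S_2, of order 2^2·2! = 8.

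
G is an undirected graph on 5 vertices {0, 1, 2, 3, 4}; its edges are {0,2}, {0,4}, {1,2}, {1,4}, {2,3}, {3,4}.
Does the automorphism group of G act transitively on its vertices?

No

Automorphisms preserve degree, but G has vertices of degree 2 and vertices of degree 3; no automorphism maps one to the other, so G is not vertex-transitive.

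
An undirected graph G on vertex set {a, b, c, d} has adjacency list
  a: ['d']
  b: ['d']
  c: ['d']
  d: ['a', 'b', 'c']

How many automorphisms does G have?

Vertex d has degree 3 and every other vertex has degree 1, so G is the star K_{1,3} with centre d. Any automorphism fixes the centre and permutes the 3 leaves freely, so Aut(G) ≅ S_3 of order 3! = 6.

6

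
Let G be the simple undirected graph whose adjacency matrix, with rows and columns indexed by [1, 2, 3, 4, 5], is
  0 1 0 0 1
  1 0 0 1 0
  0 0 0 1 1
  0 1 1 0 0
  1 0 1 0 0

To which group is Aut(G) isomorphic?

Every vertex has degree 2 and the graph is connected, so G is the 5-cycle C_5. The automorphisms of the 5-cycle are exactly the symmetries of a regular 5-gon: the dihedral group D_5, |D_5| = 10.

the dihedral group of order 10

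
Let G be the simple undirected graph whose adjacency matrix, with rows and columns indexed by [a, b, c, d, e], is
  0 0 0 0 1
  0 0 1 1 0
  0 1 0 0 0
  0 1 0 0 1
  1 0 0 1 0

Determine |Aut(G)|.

The degree sequence is [1, 2, 1, 2, 2]; the two degree-1 vertices a and c are the ends of a path, so G = P_5. The only nontrivial automorphism of a path is the end-to-end reflection, so Aut(G) ≅ Z_2.

2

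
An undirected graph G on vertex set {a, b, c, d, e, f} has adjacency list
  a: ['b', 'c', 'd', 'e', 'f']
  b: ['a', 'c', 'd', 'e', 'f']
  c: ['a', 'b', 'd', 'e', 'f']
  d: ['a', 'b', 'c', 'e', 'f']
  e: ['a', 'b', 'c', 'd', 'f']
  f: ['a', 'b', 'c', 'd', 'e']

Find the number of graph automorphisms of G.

All 6 vertices are pairwise adjacent: G = K_6. Every bijection on the vertex set is an automorphism of K_6; hence Aut(K_6) ≅ S_6, order 720.

720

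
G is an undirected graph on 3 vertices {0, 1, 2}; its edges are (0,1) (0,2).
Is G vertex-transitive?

No

Vertex 0 is the only vertex of degree 2, so every automorphism fixes it; G is not vertex-transitive.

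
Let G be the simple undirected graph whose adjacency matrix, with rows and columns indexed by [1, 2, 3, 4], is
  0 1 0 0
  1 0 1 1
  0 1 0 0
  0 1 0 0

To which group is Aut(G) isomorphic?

Vertex 2 has degree 3 and every other vertex has degree 1, so G is the star K_{1,3} with centre 2. The 3 leaves are pairwise interchangeable while the centre is fixed, giving Aut(G) = S_3.

S_3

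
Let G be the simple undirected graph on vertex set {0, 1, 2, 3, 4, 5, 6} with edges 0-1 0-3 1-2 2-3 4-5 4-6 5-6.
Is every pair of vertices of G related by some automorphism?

No

G has two connected components, {0, 1, 2, 3} and {4, 5, 6}; each is 2-regular, so G = C_4 ⊔ C_3. The orbit of 0 under Aut(G) is {0, 1, 2, 3}, which does not contain 4, so G is not vertex-transitive.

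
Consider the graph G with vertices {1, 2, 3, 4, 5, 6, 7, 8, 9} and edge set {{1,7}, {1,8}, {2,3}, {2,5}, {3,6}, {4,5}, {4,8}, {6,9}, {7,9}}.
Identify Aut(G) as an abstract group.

G is 2-regular and connected on 9 vertices, i.e. the cycle C_9. The automorphisms of the 9-cycle are exactly the symmetries of a regular 9-gon: the dihedral group D_9, |D_9| = 18.

the dihedral group of order 18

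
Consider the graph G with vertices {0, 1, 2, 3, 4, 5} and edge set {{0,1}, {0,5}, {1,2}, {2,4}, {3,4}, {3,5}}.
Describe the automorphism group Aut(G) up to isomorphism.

G is 2-regular and connected on 6 vertices, i.e. the cycle C_6. The automorphisms of the 6-cycle are exactly the symmetries of a regular 6-gon: the dihedral group D_6, |D_6| = 12.

D_6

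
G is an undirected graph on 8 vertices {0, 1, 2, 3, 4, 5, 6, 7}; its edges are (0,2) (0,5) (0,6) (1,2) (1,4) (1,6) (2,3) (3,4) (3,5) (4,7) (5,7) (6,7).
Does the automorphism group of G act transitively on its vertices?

Yes

G is 3-regular and bipartite on 2^3 = 8 vertices with girth 4; it is the hypercube graph Q_3. The symmetry group of the 3-cube is the hyperoctahedral group B_3 = Z_2 ≀ S_3, of order 2^3·3! = 48. Under this action every vertex can be carried to every other, so G is vertex-transitive.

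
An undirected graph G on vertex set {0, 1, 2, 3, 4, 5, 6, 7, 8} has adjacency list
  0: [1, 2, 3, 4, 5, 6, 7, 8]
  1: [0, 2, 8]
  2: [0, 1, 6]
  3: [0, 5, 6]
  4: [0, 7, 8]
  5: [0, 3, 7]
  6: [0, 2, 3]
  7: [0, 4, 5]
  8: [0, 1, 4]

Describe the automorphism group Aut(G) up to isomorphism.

Vertex 0 is the unique vertex of degree 8; the remaining 8 vertices each have degree 3 and induce a cycle, so G is the wheel on 9 vertices with hub 0. With the hub fixed, the remaining symmetry is that of the rim cycle C_8, giving the dihedral group D_8.

the dihedral group of order 16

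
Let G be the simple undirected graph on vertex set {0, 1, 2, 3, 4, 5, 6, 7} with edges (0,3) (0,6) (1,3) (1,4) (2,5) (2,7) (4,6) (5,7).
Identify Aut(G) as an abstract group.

D_5 × D_3

G has two connected components, {0, 1, 3, 4, 6} and {2, 5, 7}; each is 2-regular, so G = C_5 ⊔ C_3. No automorphism exchanges components of different sizes, hence Aut(G) is the direct product D_5 × D_3, order 60.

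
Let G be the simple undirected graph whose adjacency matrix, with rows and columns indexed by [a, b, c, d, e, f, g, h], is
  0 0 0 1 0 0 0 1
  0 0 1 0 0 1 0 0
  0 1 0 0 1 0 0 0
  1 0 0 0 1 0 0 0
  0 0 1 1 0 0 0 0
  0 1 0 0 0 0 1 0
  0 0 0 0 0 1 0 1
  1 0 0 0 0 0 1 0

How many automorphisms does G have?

Every vertex has degree 2 and the graph is connected, so G is the 8-cycle C_8. C_8 has 8 rotations and 8 reflections, so Aut(C_8) ≅ D_8 of order 16.

16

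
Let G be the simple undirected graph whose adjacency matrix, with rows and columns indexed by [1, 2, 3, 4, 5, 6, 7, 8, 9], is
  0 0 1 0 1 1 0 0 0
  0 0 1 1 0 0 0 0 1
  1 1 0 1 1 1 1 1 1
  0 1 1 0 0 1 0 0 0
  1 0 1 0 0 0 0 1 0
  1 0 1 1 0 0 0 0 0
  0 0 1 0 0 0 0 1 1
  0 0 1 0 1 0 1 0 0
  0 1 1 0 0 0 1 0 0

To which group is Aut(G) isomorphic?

the dihedral group of order 16

Vertex 3 is the unique vertex of degree 8; the remaining 8 vertices each have degree 3 and induce a cycle, so G is the wheel on 9 vertices with hub 3. Every automorphism fixes the hub and acts on the rim 8-cycle, so Aut(G) ≅ Aut(C_8) = D_8 of order 16.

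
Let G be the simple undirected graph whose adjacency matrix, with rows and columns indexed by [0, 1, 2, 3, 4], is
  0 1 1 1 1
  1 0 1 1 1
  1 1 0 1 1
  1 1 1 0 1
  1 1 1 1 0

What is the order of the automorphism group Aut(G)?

Every vertex has degree 4, so G is the complete graph K_5. Any permutation of the 5 vertices preserves K_5, so Aut(K_5) = S_5 of order 5! = 120.

120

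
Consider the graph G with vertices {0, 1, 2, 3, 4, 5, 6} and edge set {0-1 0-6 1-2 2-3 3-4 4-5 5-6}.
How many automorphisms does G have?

14

Every vertex has degree 2 and the graph is connected, so G is the 7-cycle C_7. The automorphisms of the 7-cycle are exactly the symmetries of a regular 7-gon: the dihedral group D_7, |D_7| = 14.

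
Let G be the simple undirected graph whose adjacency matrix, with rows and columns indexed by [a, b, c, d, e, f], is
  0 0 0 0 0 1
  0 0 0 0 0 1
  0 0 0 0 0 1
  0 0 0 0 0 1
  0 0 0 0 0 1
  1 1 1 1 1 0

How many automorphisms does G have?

Vertex f has degree 5 and every other vertex has degree 1, so G is the star K_{1,5} with centre f. The 5 leaves are pairwise interchangeable while the centre is fixed, giving Aut(G) = S_5.

120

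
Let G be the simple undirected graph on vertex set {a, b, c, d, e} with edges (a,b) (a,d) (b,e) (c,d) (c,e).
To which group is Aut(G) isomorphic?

D_5

Every vertex has degree 2 and the graph is connected, so G is the 5-cycle C_5. The automorphisms of the 5-cycle are exactly the symmetries of a regular 5-gon: the dihedral group D_5, |D_5| = 10.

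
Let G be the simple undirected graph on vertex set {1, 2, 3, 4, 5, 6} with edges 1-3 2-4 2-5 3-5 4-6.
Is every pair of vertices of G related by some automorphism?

No

Automorphisms preserve degree, but G has vertices of degree 1 and vertices of degree 2; no automorphism maps one to the other, so G is not vertex-transitive.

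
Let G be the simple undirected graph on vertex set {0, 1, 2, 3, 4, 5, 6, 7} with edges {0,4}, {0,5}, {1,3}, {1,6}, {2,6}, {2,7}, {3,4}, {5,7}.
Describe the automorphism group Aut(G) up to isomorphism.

G is 2-regular and connected on 8 vertices, i.e. the cycle C_8. C_8 has 8 rotations and 8 reflections, so Aut(C_8) ≅ D_8 of order 16.

D_8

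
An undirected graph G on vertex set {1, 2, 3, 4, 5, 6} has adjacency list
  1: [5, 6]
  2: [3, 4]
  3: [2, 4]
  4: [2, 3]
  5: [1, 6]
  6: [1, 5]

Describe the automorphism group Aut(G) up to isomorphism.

G has two connected components, {2, 3, 4} and {1, 5, 6}; each is 2-regular, so G = C_3 ⊔ C_3. Aut of a disjoint union of two copies of C_3 is the wreath product D_3 ≀ Z_2, of order 2·6² = 72.

D_3 ≀ Z_2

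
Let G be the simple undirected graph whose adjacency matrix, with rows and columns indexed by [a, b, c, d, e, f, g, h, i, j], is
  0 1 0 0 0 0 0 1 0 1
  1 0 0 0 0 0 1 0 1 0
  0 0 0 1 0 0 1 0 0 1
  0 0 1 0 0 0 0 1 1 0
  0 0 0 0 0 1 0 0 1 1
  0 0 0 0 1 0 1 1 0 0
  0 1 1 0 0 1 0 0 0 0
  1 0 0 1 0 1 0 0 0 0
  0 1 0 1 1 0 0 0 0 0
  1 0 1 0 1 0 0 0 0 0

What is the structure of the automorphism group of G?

G is 3-regular on 10 vertices with no triangles and no 4-cycles (girth 5): this is the Petersen graph. Viewing the Petersen graph as the Kneser graph K(5,2) — vertices are 2-subsets of {1,…,5}, edges join disjoint pairs — its automorphisms are exactly the permutations of the 5-element set, so Aut ≅ S_5 of order 120.

S_5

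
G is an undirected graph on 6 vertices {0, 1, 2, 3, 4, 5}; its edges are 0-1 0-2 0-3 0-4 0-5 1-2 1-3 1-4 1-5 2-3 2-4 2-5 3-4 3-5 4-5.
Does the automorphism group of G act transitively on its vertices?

Yes

All 6 vertices are pairwise adjacent: G = K_6. Every bijection on the vertex set is an automorphism of K_6; hence Aut(K_6) ≅ S_6, order 720. Under this action every vertex can be carried to every other, so G is vertex-transitive.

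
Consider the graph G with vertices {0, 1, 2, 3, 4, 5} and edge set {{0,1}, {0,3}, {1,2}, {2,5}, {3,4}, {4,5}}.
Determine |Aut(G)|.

12

G is 2-regular and connected on 6 vertices, i.e. the cycle C_6. C_6 has 6 rotations and 6 reflections, so Aut(C_6) ≅ D_6 of order 12.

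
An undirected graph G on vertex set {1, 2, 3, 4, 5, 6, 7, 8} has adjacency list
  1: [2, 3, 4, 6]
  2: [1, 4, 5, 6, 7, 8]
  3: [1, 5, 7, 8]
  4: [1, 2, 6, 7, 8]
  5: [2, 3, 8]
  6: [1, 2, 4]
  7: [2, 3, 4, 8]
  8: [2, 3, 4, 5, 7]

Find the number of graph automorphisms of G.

The degree sequence is [4, 6, 4, 5, 3, 3, 4, 5]. Checking the degree-preserving permutations of the vertex set shows that none except the identity preserves every edge, so Aut(G) is trivial.

1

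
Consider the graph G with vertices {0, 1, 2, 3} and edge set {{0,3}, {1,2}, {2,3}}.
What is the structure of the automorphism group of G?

The degree sequence is [1, 1, 2, 2]; the two degree-1 vertices 0 and 1 are the ends of a path, so G = P_4. A path has exactly one nontrivial symmetry — reversal — giving Aut(G) of order 2.

Z_2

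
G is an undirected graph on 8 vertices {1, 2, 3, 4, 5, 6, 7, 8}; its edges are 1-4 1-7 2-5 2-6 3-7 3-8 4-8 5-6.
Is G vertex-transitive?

No

G has two connected components, {1, 3, 4, 7, 8} and {2, 5, 6}; each is 2-regular, so G = C_5 ⊔ C_3. The orbit of 1 under Aut(G) is {1, 3, 4, 7, 8}, which does not contain 2, so G is not vertex-transitive.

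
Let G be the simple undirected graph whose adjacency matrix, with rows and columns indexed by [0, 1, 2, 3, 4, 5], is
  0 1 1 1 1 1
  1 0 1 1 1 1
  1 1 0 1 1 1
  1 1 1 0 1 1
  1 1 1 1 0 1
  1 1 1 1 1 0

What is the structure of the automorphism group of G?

the symmetric group on 6 letters

Every vertex has degree 5, so G is the complete graph K_6. Every bijection on the vertex set is an automorphism of K_6; hence Aut(K_6) ≅ S_6, order 720.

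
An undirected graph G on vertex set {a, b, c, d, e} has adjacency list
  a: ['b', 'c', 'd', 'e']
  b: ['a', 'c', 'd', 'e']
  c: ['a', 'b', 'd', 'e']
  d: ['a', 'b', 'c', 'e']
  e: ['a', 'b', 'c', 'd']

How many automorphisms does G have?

120

Every vertex has degree 4, so G is the complete graph K_5. Any permutation of the 5 vertices preserves K_5, so Aut(K_5) = S_5 of order 5! = 120.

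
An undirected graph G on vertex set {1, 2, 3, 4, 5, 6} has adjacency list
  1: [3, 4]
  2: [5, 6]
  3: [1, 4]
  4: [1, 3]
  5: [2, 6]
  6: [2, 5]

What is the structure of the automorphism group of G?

(D_3 × D_3) ⋊ Z_2

G has two connected components, {1, 3, 4} and {2, 5, 6}; each is 2-regular, so G = C_3 ⊔ C_3. With two isomorphic components, Aut(G) = Aut(C_3) ≀ S_2 = (D_3 × D_3) ⋊ Z_2: permute each cycle by D_3, then optionally swap the two cycles. Order 2·(2·3)² = 72.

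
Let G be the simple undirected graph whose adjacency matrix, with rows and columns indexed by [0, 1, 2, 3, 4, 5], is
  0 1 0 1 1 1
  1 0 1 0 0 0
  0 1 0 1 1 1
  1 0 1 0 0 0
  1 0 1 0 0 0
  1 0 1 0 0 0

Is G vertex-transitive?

Automorphisms preserve degree, but G has vertices of degree 2 and vertices of degree 4; no automorphism maps one to the other, so G is not vertex-transitive.

No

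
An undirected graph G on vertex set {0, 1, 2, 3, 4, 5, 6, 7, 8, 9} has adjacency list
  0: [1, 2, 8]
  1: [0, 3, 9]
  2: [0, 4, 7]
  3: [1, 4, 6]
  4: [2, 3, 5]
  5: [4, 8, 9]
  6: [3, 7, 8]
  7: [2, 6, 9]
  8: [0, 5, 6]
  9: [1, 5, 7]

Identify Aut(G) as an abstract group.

G is 3-regular on 10 vertices with no triangles and no 4-cycles (girth 5): this is the Petersen graph. It is a classical fact that the Petersen graph has automorphism group S_5 (order 120), arising from its description as the Kneser graph K(5,2).

the symmetric group S_5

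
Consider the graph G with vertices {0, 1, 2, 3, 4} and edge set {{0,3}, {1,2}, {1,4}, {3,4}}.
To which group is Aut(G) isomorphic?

Z_2

The degree sequence is [1, 2, 1, 2, 2]; the two degree-1 vertices 0 and 2 are the ends of a path, so G = P_5. A path has exactly one nontrivial symmetry — reversal — giving Aut(G) of order 2.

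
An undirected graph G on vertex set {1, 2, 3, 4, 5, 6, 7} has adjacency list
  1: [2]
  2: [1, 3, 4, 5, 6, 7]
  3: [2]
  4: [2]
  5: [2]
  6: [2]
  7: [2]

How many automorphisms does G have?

Vertex 2 has degree 6 and every other vertex has degree 1, so G is the star K_{1,6} with centre 2. Any automorphism fixes the centre and permutes the 6 leaves freely, so Aut(G) ≅ S_6 of order 6! = 720.

720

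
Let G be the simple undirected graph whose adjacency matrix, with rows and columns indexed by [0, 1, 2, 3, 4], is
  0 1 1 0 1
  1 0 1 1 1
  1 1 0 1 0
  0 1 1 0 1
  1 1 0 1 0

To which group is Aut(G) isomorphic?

the dihedral group of order 8

Vertex 1 is the unique vertex of degree 4; the remaining 4 vertices each have degree 3 and induce a cycle, so G is the wheel on 5 vertices with hub 1. With the hub fixed, the remaining symmetry is that of the rim cycle C_4, giving the dihedral group D_4.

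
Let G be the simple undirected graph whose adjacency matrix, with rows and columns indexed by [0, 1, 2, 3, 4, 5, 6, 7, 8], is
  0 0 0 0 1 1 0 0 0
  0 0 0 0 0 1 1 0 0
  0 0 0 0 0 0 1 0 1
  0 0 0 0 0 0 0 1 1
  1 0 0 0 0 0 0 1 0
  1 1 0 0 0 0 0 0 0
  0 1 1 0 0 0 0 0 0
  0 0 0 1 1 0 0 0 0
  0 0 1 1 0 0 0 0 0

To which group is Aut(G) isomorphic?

the dihedral group of order 18

Every vertex has degree 2 and the graph is connected, so G is the 9-cycle C_9. The automorphisms of the 9-cycle are exactly the symmetries of a regular 9-gon: the dihedral group D_9, |D_9| = 18.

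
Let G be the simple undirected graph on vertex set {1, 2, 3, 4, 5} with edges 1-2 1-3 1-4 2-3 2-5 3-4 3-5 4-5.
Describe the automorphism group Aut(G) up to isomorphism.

D_4

Vertex 3 is the unique vertex of degree 4; the remaining 4 vertices each have degree 3 and induce a cycle, so G is the wheel on 5 vertices with hub 3. With the hub fixed, the remaining symmetry is that of the rim cycle C_4, giving the dihedral group D_4.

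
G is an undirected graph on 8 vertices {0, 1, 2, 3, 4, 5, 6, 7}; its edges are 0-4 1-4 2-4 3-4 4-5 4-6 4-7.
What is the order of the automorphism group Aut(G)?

Vertex 4 has degree 7 and every other vertex has degree 1, so G is the star K_{1,7} with centre 4. The 7 leaves are pairwise interchangeable while the centre is fixed, giving Aut(G) = S_7.

5040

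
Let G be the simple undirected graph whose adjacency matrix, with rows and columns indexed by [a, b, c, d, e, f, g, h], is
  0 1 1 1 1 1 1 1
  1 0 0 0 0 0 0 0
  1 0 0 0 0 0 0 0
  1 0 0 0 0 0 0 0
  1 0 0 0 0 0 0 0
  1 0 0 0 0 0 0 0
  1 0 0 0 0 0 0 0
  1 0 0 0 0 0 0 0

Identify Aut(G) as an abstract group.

Vertex a has degree 7 and every other vertex has degree 1, so G is the star K_{1,7} with centre a. Any automorphism fixes the centre and permutes the 7 leaves freely, so Aut(G) ≅ S_7 of order 7! = 5040.

the symmetric group on 7 letters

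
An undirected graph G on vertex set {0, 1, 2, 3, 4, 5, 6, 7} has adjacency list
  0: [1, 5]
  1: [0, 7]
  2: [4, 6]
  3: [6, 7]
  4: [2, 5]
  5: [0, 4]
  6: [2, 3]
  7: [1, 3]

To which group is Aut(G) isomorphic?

D_8

G is 2-regular and connected on 8 vertices, i.e. the cycle C_8. C_8 has 8 rotations and 8 reflections, so Aut(C_8) ≅ D_8 of order 16.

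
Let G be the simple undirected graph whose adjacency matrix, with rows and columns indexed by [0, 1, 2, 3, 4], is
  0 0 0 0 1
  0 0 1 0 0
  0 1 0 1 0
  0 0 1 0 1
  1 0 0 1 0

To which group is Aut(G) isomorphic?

C_2

The degree sequence is [1, 1, 2, 2, 2]; the two degree-1 vertices 0 and 1 are the ends of a path, so G = P_5. A path has exactly one nontrivial symmetry — reversal — giving Aut(G) of order 2.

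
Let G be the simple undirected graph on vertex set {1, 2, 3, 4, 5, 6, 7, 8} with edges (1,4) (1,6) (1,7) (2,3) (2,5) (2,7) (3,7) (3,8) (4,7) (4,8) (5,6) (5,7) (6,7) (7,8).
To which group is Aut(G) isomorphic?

D_7

Vertex 7 is the unique vertex of degree 7; the remaining 7 vertices each have degree 3 and induce a cycle, so G is the wheel on 8 vertices with hub 7. Every automorphism fixes the hub and acts on the rim 7-cycle, so Aut(G) ≅ Aut(C_7) = D_7 of order 14.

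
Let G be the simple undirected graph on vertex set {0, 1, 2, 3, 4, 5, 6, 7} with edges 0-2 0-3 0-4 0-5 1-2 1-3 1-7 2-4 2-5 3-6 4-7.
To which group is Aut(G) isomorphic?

{e}

The degree sequence is [4, 3, 4, 3, 3, 2, 1, 2]. Checking the degree-preserving permutations of the vertex set shows that none except the identity preserves every edge, so Aut(G) is trivial.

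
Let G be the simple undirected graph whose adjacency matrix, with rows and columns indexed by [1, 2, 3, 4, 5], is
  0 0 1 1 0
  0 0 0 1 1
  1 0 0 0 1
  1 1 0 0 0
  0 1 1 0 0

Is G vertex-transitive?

Every vertex has degree 2 and the graph is connected, so G is the 5-cycle C_5. C_5 has 5 rotations and 5 reflections, so Aut(C_5) ≅ D_5 of order 10. This group acts transitively on the 5 vertices.

Yes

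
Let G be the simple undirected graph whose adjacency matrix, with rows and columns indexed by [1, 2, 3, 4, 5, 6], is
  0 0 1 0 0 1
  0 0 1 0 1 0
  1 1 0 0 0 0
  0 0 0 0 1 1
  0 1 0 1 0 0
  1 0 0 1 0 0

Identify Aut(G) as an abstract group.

Every vertex has degree 2 and the graph is connected, so G is the 6-cycle C_6. The automorphisms of the 6-cycle are exactly the symmetries of a regular 6-gon: the dihedral group D_6, |D_6| = 12.

the dihedral group of order 12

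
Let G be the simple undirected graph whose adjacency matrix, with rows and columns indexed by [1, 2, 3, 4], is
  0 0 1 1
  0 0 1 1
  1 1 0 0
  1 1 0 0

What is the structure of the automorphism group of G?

D_4

G is 2-regular and connected on 4 vertices, i.e. the cycle C_4. The automorphisms of the 4-cycle are exactly the symmetries of a regular 4-gon: the dihedral group D_4, |D_4| = 8.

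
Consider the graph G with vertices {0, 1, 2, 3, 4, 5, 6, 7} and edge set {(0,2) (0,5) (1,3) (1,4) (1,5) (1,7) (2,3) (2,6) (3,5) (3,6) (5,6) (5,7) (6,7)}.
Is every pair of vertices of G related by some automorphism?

No

Vertex 0 is the only vertex of degree 2, so every automorphism fixes it; G is not vertex-transitive.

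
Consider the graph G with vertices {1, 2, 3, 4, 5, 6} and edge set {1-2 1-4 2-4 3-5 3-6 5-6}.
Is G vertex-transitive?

Yes

G has two connected components, {3, 5, 6} and {1, 2, 4}; each is 2-regular, so G = C_3 ⊔ C_3. With two isomorphic components, Aut(G) = Aut(C_3) ≀ S_2 = (D_3 × D_3) ⋊ Z_2: permute each cycle by D_3, then optionally swap the two cycles. Order 2·(2·3)² = 72. Under this action every vertex can be carried to every other, so G is vertex-transitive.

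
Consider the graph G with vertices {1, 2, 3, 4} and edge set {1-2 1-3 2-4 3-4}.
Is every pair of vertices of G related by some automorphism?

G is 2-regular and bipartite on 2^2 = 4 vertices with girth 4; it is the hypercube graph Q_2. The symmetry group of the 2-cube is the hyperoctahedral group B_2 = Z_2 ≀ S_2, of order 2^2·2! = 8. Under this action every vertex can be carried to every other, so G is vertex-transitive.

Yes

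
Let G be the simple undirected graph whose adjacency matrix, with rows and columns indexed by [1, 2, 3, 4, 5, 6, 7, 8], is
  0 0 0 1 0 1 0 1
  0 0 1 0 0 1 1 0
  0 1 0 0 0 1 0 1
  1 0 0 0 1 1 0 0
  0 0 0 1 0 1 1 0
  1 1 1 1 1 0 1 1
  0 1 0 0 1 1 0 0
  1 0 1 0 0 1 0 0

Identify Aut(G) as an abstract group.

the dihedral group of order 14

Vertex 6 is the unique vertex of degree 7; the remaining 7 vertices each have degree 3 and induce a cycle, so G is the wheel on 8 vertices with hub 6. With the hub fixed, the remaining symmetry is that of the rim cycle C_7, giving the dihedral group D_7.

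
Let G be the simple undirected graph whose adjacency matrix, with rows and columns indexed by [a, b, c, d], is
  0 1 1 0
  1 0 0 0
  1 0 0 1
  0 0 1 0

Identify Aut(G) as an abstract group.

the cyclic group of order 2

The degree sequence is [2, 1, 2, 1]; the two degree-1 vertices b and d are the ends of a path, so G = P_4. A path has exactly one nontrivial symmetry — reversal — giving Aut(G) of order 2.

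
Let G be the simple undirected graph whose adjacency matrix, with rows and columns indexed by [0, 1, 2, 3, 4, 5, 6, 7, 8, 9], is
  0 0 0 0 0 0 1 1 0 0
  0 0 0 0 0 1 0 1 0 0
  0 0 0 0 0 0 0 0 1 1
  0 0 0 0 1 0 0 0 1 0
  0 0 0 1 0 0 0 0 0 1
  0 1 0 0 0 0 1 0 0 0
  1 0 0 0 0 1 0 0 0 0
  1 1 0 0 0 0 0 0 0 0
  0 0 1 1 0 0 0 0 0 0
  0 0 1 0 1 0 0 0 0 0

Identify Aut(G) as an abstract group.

(D_5 × D_5) ⋊ Z_2

G has two connected components, {2, 3, 4, 8, 9} and {0, 1, 5, 6, 7}; each is 2-regular, so G = C_5 ⊔ C_5. Aut of a disjoint union of two copies of C_5 is the wreath product D_5 ≀ Z_2, of order 2·10² = 200.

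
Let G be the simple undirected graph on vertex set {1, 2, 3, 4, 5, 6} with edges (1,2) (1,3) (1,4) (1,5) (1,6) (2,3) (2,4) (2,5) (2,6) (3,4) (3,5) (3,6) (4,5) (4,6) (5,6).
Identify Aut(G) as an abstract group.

All 6 vertices are pairwise adjacent: G = K_6. Every bijection on the vertex set is an automorphism of K_6; hence Aut(K_6) ≅ S_6, order 720.

the symmetric group on 6 letters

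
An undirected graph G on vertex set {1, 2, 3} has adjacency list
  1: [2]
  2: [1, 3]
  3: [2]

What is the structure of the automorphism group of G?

The degree sequence is [1, 2, 1]; the two degree-1 vertices 1 and 3 are the ends of a path, so G = P_3. A path has exactly one nontrivial symmetry — reversal — giving Aut(G) of order 2.

the cyclic group of order 2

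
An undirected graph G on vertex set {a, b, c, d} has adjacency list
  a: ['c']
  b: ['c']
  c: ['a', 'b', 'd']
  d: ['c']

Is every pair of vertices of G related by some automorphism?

Vertex c is the only vertex of degree 3, so every automorphism fixes it; G is not vertex-transitive.

No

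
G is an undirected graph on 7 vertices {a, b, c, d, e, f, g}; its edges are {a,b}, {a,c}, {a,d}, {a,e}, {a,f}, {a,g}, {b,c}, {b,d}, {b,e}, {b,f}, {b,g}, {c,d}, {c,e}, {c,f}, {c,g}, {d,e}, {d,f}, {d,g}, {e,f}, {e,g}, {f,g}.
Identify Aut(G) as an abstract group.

S_7

Every vertex has degree 6, so G is the complete graph K_7. Every bijection on the vertex set is an automorphism of K_7; hence Aut(K_7) ≅ S_7, order 5040.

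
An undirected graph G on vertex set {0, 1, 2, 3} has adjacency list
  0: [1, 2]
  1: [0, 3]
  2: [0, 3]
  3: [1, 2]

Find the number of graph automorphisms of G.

8

G is 2-regular and bipartite with parts {1, 2} and {0, 3} (each part is independent and every cross-pair is an edge), so G = K_{2,2}. Aut(K_{2,2}) is the wreath product S_2 ≀ Z_2: permute within each part, then optionally swap the parts; |Aut| = 2·(2!)² = 8.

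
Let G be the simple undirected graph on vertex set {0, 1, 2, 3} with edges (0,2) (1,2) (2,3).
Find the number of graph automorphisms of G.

Vertex 2 has degree 3 and every other vertex has degree 1, so G is the star K_{1,3} with centre 2. The 3 leaves are pairwise interchangeable while the centre is fixed, giving Aut(G) = S_3.

6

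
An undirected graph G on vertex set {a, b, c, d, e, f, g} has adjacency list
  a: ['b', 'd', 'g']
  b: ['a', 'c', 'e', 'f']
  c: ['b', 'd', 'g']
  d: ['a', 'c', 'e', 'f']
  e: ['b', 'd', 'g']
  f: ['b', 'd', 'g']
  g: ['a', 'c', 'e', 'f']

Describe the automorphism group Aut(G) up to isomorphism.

The vertices split by degree into {b, d, g} (degree 4) and {a, c, e, f} (degree 3); every edge runs between the two parts, so G is the complete bipartite graph K_{3,4}. The parts have unequal sizes, so no automorphism swaps them; each part is permuted independently, giving S_3 × S_4 of order 3!·4! = 144.

S_3 × S_4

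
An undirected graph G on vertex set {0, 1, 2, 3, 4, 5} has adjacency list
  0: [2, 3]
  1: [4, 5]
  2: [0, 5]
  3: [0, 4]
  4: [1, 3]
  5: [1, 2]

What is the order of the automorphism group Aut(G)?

12

G is 2-regular and connected on 6 vertices, i.e. the cycle C_6. The automorphisms of the 6-cycle are exactly the symmetries of a regular 6-gon: the dihedral group D_6, |D_6| = 12.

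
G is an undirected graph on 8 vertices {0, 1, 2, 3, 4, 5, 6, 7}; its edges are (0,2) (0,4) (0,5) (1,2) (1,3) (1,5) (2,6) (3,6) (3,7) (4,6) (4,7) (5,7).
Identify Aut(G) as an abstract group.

the hyperoctahedral group B_3

G is 3-regular and bipartite on 2^3 = 8 vertices with girth 4; it is the hypercube graph Q_3. Aut(Q_3) consists of the signed permutations of the 3 coordinate axes: 3! permutations times 2^3 sign flips, so |Aut| = 2^3·3! = 48.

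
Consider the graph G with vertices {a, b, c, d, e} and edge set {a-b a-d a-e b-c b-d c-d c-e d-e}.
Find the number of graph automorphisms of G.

8

Vertex d is the unique vertex of degree 4; the remaining 4 vertices each have degree 3 and induce a cycle, so G is the wheel on 5 vertices with hub d. Every automorphism fixes the hub and acts on the rim 4-cycle, so Aut(G) ≅ Aut(C_4) = D_4 of order 8.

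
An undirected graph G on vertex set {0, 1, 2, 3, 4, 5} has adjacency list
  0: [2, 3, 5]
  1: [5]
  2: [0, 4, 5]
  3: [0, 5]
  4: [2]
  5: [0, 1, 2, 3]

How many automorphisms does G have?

Degrees alone do not determine every vertex (e.g. 0 and 2 both have degree 3), but their neighbour-degree multisets differ: N(0) has degrees [2, 3, 4] while N(2) has degrees [1, 3, 4]. Repeating this refinement separates all vertices, so the only automorphism is the identity.

1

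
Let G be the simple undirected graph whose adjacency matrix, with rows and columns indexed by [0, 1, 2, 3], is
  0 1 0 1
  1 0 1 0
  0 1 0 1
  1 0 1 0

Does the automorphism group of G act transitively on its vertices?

G is 2-regular and connected on 4 vertices, i.e. the cycle C_4. The automorphisms of the 4-cycle are exactly the symmetries of a regular 4-gon: the dihedral group D_4, |D_4| = 8. Under this action every vertex can be carried to every other, so G is vertex-transitive.

Yes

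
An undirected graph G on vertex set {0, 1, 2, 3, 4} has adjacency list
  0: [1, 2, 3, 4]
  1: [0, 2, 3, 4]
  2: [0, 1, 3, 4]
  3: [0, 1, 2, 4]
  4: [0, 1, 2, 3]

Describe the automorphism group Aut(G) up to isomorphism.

All 5 vertices are pairwise adjacent: G = K_5. Any permutation of the 5 vertices preserves K_5, so Aut(K_5) = S_5 of order 5! = 120.

S_5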